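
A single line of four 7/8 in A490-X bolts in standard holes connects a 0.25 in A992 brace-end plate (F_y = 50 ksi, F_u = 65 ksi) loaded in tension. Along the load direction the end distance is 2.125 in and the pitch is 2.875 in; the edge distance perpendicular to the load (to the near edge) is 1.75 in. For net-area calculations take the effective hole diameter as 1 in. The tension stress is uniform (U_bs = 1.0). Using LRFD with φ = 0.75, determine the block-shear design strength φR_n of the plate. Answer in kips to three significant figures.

Shear plane L_v = 2.125 + 3·2.875 = 10.75 in; A_gv = 10.75 × 0.25 = 2.688 in².
A_nv = (10.75 − 3.5·1) × 0.25 = 1.812 in².
A_nt = (1.75 − 0.5·1) × 0.25 = 0.3125 in².
0.6 F_u A_nv = 70.69 kips; 0.6 F_y A_gv = 80.62 kips → shear rupture governs the shear term.
R_n = 70.69 + 1.0 × 65 × 0.3125 = 91 kips.
Design strength φR_n = 0.75 × 91 = 68.2 kips.

68.2 kips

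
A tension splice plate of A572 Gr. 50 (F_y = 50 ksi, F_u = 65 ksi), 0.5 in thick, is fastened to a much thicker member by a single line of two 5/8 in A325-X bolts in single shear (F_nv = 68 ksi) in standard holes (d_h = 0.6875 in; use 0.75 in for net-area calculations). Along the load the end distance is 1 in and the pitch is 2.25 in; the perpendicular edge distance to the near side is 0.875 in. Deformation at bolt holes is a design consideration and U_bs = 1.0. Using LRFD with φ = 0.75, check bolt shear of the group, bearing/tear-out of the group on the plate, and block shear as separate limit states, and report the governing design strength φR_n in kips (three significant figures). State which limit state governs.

31.3 kips (bolt shear governs)

Bolt shear: A_b = π·0.625²/4 = 0.3068 in²; R_n = 68 × 0.3068 × 2 × 1 = 41.72 kips → 0.75 × 41.72 = 31.3 kips.
Bearing: edge l_c = 0.6562, r_n = 25.59 kips; interior l_c = 1.562, r_n = 48.75 kips; R_n = 25.59 + 1·48.75 = 74.34 kips → 55.8 kips.
Block shear: A_gv = 1.625, A_nv = 1.062, A_nt = 0.25 in²; R_n = min(0.6F_uA_nv, 0.6F_yA_gv) + U_bs·F_u·A_nt = 57.69 kips → 43.3 kips.
Bolt shear governs: 31.3 kips.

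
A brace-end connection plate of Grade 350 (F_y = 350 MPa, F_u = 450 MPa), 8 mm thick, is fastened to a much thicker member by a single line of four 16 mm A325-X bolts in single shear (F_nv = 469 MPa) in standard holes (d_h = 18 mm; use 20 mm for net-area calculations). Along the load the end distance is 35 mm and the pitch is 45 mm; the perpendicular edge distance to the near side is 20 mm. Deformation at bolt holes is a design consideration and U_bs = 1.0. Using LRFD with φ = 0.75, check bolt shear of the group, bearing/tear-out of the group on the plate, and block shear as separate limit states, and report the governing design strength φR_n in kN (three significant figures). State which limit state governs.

189 kN (block shear governs)

Bolt shear: A_b = π·16²/4 = 201.1 mm²; R_n = 469 × 201.1 × 4 × 1 / 1000 = 377.2 kN → 0.75 × 377.2 = 283 kN.
Bearing: edge l_c = 26, r_n = 112.3 kN; interior l_c = 27, r_n = 116.6 kN; R_n = 112.3 + 3·116.6 = 462.2 kN → 347 kN.
Block shear: A_gv = 1360, A_nv = 800, A_nt = 80 mm²; R_n = min(0.6F_uA_nv, 0.6F_yA_gv) + U_bs·F_u·A_nt = 252 kN → 189 kN.
Block shear governs: 189 kN.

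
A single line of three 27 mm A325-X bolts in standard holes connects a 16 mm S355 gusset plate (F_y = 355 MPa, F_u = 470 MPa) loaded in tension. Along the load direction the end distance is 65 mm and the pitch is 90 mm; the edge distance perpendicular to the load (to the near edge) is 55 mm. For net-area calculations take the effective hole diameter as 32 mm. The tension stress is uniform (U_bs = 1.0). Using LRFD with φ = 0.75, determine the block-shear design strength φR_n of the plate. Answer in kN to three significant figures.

Shear plane L_v = 65 + 2·90 = 245 mm; A_gv = 245 × 16 = 3920 mm².
A_nv = (245 − 2.5·32) × 16 = 2640 mm².
A_nt = (55 − 0.5·32) × 16 = 624 mm².
0.6 F_u A_nv = 744.5 kN; 0.6 F_y A_gv = 835 kN → shear rupture governs the shear term.
R_n = 744.5 + 1.0 × 470 × 624 / 1000 = 1038 kN.
Design strength φR_n = 0.75 × 1038 = 778 kN.

778 kN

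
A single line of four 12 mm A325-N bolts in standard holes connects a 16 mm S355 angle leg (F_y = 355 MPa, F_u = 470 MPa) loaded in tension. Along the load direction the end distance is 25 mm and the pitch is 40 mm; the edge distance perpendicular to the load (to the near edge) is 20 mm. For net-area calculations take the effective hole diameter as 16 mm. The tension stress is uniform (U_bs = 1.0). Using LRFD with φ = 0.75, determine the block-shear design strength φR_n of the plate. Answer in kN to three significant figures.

Shear plane L_v = 25 + 3·40 = 145 mm; A_gv = 145 × 16 = 2320 mm².
A_nv = (145 − 3.5·16) × 16 = 1424 mm².
A_nt = (20 − 0.5·16) × 16 = 192 mm².
0.6 F_u A_nv = 401.6 kN; 0.6 F_y A_gv = 494.2 kN → shear rupture governs the shear term.
R_n = 401.6 + 1.0 × 470 × 192 / 1000 = 491.8 kN.
Design strength φR_n = 0.75 × 491.8 = 369 kN.

369 kN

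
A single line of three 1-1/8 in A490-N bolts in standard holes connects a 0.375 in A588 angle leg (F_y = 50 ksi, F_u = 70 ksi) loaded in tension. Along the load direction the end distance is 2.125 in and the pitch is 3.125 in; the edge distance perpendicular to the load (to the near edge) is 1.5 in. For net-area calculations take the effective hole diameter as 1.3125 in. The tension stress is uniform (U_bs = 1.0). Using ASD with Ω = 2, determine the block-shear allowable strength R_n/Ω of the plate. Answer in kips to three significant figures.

51.2 kips

Shear plane L_v = 2.125 + 2·3.125 = 8.375 in; A_gv = 8.375 × 0.375 = 3.141 in².
A_nv = (8.375 − 2.5·1.3125) × 0.375 = 1.91 in².
A_nt = (1.5 − 0.5·1.3125) × 0.375 = 0.3164 in².
0.6 F_u A_nv = 80.23 kips; 0.6 F_y A_gv = 94.22 kips → shear rupture governs the shear term.
R_n = 80.23 + 1.0 × 70 × 0.3164 = 102.4 kips.
Allowable strength R_n/Ω = 102.4 / 2 = 51.2 kips.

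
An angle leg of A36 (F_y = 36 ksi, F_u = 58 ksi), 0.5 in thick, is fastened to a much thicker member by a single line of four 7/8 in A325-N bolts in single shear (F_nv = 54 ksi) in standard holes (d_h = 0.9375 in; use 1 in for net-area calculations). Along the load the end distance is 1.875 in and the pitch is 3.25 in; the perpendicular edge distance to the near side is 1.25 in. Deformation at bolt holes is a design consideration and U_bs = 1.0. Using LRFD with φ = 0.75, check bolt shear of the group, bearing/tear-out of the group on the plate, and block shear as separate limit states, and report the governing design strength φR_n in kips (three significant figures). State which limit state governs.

Bolt shear: A_b = π·0.875²/4 = 0.6013 in²; R_n = 54 × 0.6013 × 4 × 1 = 129.9 kips → 0.75 × 129.9 = 97.4 kips.
Bearing: edge l_c = 1.406, r_n = 48.94 kips; interior l_c = 2.312, r_n = 60.9 kips; R_n = 48.94 + 3·60.9 = 231.6 kips → 174 kips.
Block shear: A_gv = 5.812, A_nv = 4.062, A_nt = 0.375 in²; R_n = min(0.6F_uA_nv, 0.6F_yA_gv) + U_bs·F_u·A_nt = 147.3 kips → 110 kips.
Bolt shear governs: 97.4 kips.

97.4 kips (bolt shear governs)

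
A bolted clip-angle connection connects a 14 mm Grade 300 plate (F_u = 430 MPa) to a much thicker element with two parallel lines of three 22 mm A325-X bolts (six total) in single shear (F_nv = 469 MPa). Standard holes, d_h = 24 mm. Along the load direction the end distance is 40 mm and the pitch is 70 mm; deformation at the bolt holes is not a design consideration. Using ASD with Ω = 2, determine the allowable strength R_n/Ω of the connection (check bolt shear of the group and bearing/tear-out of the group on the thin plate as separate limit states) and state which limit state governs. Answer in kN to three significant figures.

Bolt shear: A_b = π·22²/4 = 380.1 mm²; R_n = 469 × 380.1 × 6 × 1 / 1000 = 1070 kN → 1070 / 2 = 535 kN.
Bearing (1.5 l_c t F_u ≤ 3.0 d t F_u): upper limit = 3.0·22·14·430 / 1000 = 397.3 kN.
  Edge l_c = 40 − 24/2 = 28 → r_n = 252.8 kN; interior l_c = 70 − 24 = 46 → r_n = 397.3 kN.
  R_n,bearing = 2·252.8 + 4·397.3 = 2095 kN → 2095 / 2 = 1050 kN.
Bolt shear governs: 535 kN.

535 kN (bolt shear governs)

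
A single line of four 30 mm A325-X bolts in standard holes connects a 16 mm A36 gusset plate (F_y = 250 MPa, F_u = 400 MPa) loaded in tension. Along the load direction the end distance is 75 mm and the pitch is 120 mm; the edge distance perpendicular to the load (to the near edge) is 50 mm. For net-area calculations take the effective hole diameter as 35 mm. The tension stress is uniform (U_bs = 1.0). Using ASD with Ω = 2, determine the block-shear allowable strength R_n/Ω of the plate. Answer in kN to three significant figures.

Shear plane L_v = 75 + 3·120 = 435 mm; A_gv = 435 × 16 = 6960 mm².
A_nv = (435 − 3.5·35) × 16 = 5000 mm².
A_nt = (50 − 0.5·35) × 16 = 520 mm².
0.6 F_u A_nv = 1200 kN; 0.6 F_y A_gv = 1044 kN → shear yielding governs the shear term.
R_n = 1044 + 1.0 × 400 × 520 / 1000 = 1252 kN.
Allowable strength R_n/Ω = 1252 / 2 = 626 kN.

626 kN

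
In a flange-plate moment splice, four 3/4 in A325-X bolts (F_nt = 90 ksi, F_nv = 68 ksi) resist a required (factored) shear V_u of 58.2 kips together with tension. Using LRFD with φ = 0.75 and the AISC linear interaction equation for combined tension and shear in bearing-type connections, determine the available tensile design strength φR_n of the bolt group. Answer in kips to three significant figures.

A_b = π·0.75²/4 = 0.4418 in²; f_rv = 58.2 / (4 × 0.4418) = 32.93 ksi.
F'_nt = 1.3 F_nt − (F_nt / φF_nv) f_rv = 1.3·90 − (90/(0.75·68))·32.93 = 58.88 ksi, capped at F_nt → F'_nt = 58.88 ksi.
R_n = F'_nt · A_b · n = 58.88 × 0.4418 × 4 = 104.1 kips.
Design strength φR_n = 0.75 × 104.1 = 78 kips.

78 kips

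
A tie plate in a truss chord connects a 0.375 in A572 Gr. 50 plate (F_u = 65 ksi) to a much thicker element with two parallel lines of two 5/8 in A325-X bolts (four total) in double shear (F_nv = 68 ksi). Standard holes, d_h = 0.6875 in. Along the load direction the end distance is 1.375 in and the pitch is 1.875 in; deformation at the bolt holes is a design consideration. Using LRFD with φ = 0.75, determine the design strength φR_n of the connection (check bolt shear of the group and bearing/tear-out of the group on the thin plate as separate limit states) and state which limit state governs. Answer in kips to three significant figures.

97.3 kips (bearing governs)

Bolt shear: A_b = π·0.625²/4 = 0.3068 in²; R_n = 68 × 0.3068 × 4 × 2 = 166.9 kips → 0.75 × 166.9 = 125 kips.
Bearing (1.2 l_c t F_u ≤ 2.4 d t F_u): upper limit = 2.4·0.625·0.375·65 = 36.56 kips.
  Edge l_c = 1.375 − 0.6875/2 = 1.031 → r_n = 30.16 kips; interior l_c = 1.875 − 0.6875 = 1.188 → r_n = 34.73 kips.
  R_n,bearing = 2·30.16 + 2·34.73 = 129.8 kips → 0.75 × 129.8 = 97.3 kips.
Bearing governs: 97.3 kips.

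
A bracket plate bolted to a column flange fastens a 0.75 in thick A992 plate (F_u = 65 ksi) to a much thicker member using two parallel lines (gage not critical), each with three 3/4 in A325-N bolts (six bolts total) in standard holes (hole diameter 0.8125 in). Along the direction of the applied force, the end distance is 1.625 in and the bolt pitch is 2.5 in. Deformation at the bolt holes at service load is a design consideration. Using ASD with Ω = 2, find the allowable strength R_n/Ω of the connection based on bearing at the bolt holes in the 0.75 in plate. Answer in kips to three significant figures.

Per bolt r_n = 1.2 l_c t F_u ≤ 2.4 d t F_u; upper limit = 2.4 × 0.75 × 0.75 × 65 = 87.75 kips.
Edge bolt: l_c = 1.625 − 0.8125/2 = 1.219 in → 1.2 × 1.219 × 0.75 × 65 = 71.3 → r_n = 71.3 kips.
Interior bolts: l_c = 2.5 − 0.8125 = 1.688 in → 1.2 × 1.688 × 0.75 × 65 = 98.72 → r_n = 87.75 kips.
R_n = 2 × 71.3 + 4 × 87.75 = 493.6 kips.
Allowable strength R_n/Ω = 493.6 / 2 = 247 kips.

247 kips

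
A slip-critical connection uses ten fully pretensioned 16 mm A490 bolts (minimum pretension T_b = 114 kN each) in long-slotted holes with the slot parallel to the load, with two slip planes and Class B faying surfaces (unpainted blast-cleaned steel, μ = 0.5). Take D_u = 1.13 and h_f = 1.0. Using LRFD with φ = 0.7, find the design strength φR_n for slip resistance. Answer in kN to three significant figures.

R_n = μ · D_u · h_f · T_b · n_s · n_b = 0.5 × 1.13 × 1.0 × 114 × 2 × 10 = 1288 kN.
Design strength φR_n = 0.7 × 1288 = 902 kN.

902 kN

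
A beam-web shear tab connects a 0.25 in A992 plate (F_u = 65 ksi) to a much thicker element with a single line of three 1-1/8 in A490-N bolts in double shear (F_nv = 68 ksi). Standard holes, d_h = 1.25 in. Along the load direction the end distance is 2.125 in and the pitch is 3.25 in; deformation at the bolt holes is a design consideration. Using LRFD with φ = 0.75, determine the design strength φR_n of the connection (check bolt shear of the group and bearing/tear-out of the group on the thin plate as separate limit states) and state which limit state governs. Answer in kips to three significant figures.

80.4 kips (bearing governs)

Bolt shear: A_b = π·1.125²/4 = 0.994 in²; R_n = 68 × 0.994 × 3 × 2 = 405.6 kips → 0.75 × 405.6 = 304 kips.
Bearing (1.2 l_c t F_u ≤ 2.4 d t F_u): upper limit = 2.4·1.125·0.25·65 = 43.87 kips.
  Edge l_c = 2.125 − 1.25/2 = 1.5 → r_n = 29.25 kips; interior l_c = 3.25 − 1.25 = 2 → r_n = 39 kips.
  R_n,bearing = 1·29.25 + 2·39 = 107.2 kips → 0.75 × 107.2 = 80.4 kips.
Bearing governs: 80.4 kips.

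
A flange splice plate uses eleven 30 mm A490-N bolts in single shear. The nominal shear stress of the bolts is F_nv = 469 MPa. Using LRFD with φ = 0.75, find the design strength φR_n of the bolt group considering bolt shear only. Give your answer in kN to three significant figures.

A_b = π × 30² / 4 = 706.9 mm².
R_n = F_nv · A_b · n · n_s = 469 × 706.9 × 11 × 1 / 1000 = 3647 kN.
Design strength φR_n = 0.75 × 3647 = 2740 kN.

2740 kN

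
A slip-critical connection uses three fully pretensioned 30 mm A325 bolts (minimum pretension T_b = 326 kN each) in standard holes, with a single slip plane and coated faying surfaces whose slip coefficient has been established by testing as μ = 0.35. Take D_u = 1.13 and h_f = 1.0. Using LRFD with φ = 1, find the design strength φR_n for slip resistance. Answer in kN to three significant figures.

R_n = μ · D_u · h_f · T_b · n_s · n_b = 0.35 × 1.13 × 1.0 × 326 × 1 × 3 = 386.8 kN.
Design strength φR_n = 1 × 386.8 = 387 kN.

387 kN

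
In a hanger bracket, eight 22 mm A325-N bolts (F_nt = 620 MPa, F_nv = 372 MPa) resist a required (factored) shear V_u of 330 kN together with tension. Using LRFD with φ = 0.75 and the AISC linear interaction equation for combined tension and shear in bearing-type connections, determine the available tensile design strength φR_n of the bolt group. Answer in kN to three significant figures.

1290 kN

A_b = π·22²/4 = 380.1 mm²; f_rv = 330 × 1000 / (8 × 380.1) = 108.5 MPa.
F'_nt = 1.3 F_nt − (F_nt / φF_nv) f_rv = 1.3·620 − (620/(0.75·372))·108.5 = 564.9 MPa, capped at F_nt → F'_nt = 564.9 MPa.
R_n = F'_nt · A_b · n = 564.9 × 380.1 × 8 / 1000 = 1718 kN.
Design strength φR_n = 0.75 × 1718 = 1290 kN.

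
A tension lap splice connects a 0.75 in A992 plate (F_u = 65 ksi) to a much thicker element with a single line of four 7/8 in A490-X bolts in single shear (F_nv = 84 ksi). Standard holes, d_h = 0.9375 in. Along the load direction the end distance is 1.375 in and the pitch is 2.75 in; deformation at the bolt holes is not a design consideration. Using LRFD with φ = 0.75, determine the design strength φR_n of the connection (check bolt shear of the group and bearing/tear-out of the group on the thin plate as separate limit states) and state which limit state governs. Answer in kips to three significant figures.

152 kips (bolt shear governs)

Bolt shear: A_b = π·0.875²/4 = 0.6013 in²; R_n = 84 × 0.6013 × 4 × 1 = 202 kips → 0.75 × 202 = 152 kips.
Bearing (1.5 l_c t F_u ≤ 3.0 d t F_u): upper limit = 3.0·0.875·0.75·65 = 128 kips.
  Edge l_c = 1.375 − 0.9375/2 = 0.9062 → r_n = 66.27 kips; interior l_c = 2.75 − 0.9375 = 1.812 → r_n = 128 kips.
  R_n,bearing = 1·66.27 + 3·128 = 450.2 kips → 0.75 × 450.2 = 338 kips.
Bolt shear governs: 152 kips.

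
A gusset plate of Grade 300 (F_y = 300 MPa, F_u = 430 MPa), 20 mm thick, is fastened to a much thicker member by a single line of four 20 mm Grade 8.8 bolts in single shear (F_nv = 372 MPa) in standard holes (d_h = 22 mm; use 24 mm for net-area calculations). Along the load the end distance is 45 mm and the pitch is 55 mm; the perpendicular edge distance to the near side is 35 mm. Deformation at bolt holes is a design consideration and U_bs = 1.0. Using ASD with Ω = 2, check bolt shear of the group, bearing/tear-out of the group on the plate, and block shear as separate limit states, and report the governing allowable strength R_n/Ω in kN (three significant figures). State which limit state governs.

Bolt shear: A_b = π·20²/4 = 314.2 mm²; R_n = 372 × 314.2 × 4 × 1 / 1000 = 467.5 kN → 467.5 / 2 = 234 kN.
Bearing: edge l_c = 34, r_n = 350.9 kN; interior l_c = 33, r_n = 340.6 kN; R_n = 350.9 + 3·340.6 = 1373 kN → 686 kN.
Block shear: A_gv = 4200, A_nv = 2520, A_nt = 460 mm²; R_n = min(0.6F_uA_nv, 0.6F_yA_gv) + U_bs·F_u·A_nt = 848 kN → 424 kN.
Bolt shear governs: 234 kN.

234 kN (bolt shear governs)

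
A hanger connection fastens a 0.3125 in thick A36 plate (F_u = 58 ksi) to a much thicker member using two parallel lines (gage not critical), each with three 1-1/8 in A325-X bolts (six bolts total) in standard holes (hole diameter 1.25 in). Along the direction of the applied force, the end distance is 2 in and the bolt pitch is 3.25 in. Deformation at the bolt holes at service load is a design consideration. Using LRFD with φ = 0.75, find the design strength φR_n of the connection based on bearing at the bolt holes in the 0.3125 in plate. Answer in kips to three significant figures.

Per bolt r_n = 1.2 l_c t F_u ≤ 2.4 d t F_u; upper limit = 2.4 × 1.125 × 0.3125 × 58 = 48.94 kips.
Edge bolt: l_c = 2 − 1.25/2 = 1.375 in → 1.2 × 1.375 × 0.3125 × 58 = 29.91 → r_n = 29.91 kips.
Interior bolts: l_c = 3.25 − 1.25 = 2 in → 1.2 × 2 × 0.3125 × 58 = 43.5 → r_n = 43.5 kips.
R_n = 2 × 29.91 + 4 × 43.5 = 233.8 kips.
Design strength φR_n = 0.75 × 233.8 = 175 kips.

175 kips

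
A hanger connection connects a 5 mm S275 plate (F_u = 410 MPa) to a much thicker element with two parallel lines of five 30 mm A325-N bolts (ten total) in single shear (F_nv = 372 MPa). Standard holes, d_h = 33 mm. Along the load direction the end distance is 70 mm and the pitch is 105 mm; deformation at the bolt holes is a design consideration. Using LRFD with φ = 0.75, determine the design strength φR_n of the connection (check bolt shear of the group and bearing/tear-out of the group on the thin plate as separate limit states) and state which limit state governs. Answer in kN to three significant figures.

1080 kN (bearing governs)

Bolt shear: A_b = π·30²/4 = 706.9 mm²; R_n = 372 × 706.9 × 10 × 1 / 1000 = 2630 kN → 0.75 × 2630 = 1970 kN.
Bearing (1.2 l_c t F_u ≤ 2.4 d t F_u): upper limit = 2.4·30·5·410 / 1000 = 147.6 kN.
  Edge l_c = 70 − 33/2 = 53.5 → r_n = 131.6 kN; interior l_c = 105 − 33 = 72 → r_n = 147.6 kN.
  R_n,bearing = 2·131.6 + 8·147.6 = 1444 kN → 0.75 × 1444 = 1080 kN.
Bearing governs: 1080 kN.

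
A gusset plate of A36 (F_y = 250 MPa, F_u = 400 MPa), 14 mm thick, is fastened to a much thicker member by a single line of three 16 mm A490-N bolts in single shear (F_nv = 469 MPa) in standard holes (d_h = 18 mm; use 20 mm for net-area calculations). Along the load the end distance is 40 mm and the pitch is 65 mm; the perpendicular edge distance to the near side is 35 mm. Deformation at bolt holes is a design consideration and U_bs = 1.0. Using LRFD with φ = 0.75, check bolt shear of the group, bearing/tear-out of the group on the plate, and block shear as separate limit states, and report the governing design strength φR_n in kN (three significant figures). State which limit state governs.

Bolt shear: A_b = π·16²/4 = 201.1 mm²; R_n = 469 × 201.1 × 3 × 1 / 1000 = 282.9 kN → 0.75 × 282.9 = 212 kN.
Bearing: edge l_c = 31, r_n = 208.3 kN; interior l_c = 47, r_n = 215 kN; R_n = 208.3 + 2·215 = 638.4 kN → 479 kN.
Block shear: A_gv = 2380, A_nv = 1680, A_nt = 350 mm²; R_n = min(0.6F_uA_nv, 0.6F_yA_gv) + U_bs·F_u·A_nt = 497 kN → 373 kN.
Bolt shear governs: 212 kN.

212 kN (bolt shear governs)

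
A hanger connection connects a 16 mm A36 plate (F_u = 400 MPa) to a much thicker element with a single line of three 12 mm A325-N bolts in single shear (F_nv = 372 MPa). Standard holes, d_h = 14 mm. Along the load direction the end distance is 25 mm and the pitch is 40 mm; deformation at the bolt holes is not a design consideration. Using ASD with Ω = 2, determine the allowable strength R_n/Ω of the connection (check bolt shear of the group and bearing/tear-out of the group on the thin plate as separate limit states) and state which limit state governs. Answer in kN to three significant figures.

Bolt shear: A_b = π·12²/4 = 113.1 mm²; R_n = 372 × 113.1 × 3 × 1 / 1000 = 126.2 kN → 126.2 / 2 = 63.1 kN.
Bearing (1.5 l_c t F_u ≤ 3.0 d t F_u): upper limit = 3.0·12·16·400 / 1000 = 230.4 kN.
  Edge l_c = 25 − 14/2 = 18 → r_n = 172.8 kN; interior l_c = 40 − 14 = 26 → r_n = 230.4 kN.
  R_n,bearing = 1·172.8 + 2·230.4 = 633.6 kN → 633.6 / 2 = 317 kN.
Bolt shear governs: 63.1 kN.

63.1 kN (bolt shear governs)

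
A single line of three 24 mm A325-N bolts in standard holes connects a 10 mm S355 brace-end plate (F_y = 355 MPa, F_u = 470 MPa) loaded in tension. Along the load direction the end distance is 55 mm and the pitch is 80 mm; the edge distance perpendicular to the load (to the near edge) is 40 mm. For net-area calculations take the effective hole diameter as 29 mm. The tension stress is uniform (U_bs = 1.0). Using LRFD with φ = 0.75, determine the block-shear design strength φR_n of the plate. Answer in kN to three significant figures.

391 kN

Shear plane L_v = 55 + 2·80 = 215 mm; A_gv = 215 × 10 = 2150 mm².
A_nv = (215 − 2.5·29) × 10 = 1425 mm².
A_nt = (40 − 0.5·29) × 10 = 255 mm².
0.6 F_u A_nv = 401.9 kN; 0.6 F_y A_gv = 457.9 kN → shear rupture governs the shear term.
R_n = 401.9 + 1.0 × 470 × 255 / 1000 = 521.7 kN.
Design strength φR_n = 0.75 × 521.7 = 391 kN.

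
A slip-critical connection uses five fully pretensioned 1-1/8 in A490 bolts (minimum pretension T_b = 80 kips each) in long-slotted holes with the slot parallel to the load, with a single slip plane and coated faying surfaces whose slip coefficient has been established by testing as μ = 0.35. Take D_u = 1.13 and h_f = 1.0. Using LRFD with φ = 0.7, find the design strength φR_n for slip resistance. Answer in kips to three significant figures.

R_n = μ · D_u · h_f · T_b · n_s · n_b = 0.35 × 1.13 × 1.0 × 80 × 1 × 5 = 158.2 kips.
Design strength φR_n = 0.7 × 158.2 = 111 kips.

111 kips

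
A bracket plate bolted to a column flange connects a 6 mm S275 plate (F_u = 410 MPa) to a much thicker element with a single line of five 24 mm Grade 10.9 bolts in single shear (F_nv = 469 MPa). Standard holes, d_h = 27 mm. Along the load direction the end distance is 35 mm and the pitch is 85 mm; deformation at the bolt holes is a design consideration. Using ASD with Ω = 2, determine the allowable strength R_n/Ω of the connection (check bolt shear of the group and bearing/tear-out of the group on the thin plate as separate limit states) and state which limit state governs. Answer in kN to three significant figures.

Bolt shear: A_b = π·24²/4 = 452.4 mm²; R_n = 469 × 452.4 × 5 × 1 / 1000 = 1061 kN → 1061 / 2 = 530 kN.
Bearing (1.2 l_c t F_u ≤ 2.4 d t F_u): upper limit = 2.4·24·6·410 / 1000 = 141.7 kN.
  Edge l_c = 35 − 27/2 = 21.5 → r_n = 63.47 kN; interior l_c = 85 − 27 = 58 → r_n = 141.7 kN.
  R_n,bearing = 1·63.47 + 4·141.7 = 630.3 kN → 630.3 / 2 = 315 kN.
Bearing governs: 315 kN.

315 kN (bearing governs)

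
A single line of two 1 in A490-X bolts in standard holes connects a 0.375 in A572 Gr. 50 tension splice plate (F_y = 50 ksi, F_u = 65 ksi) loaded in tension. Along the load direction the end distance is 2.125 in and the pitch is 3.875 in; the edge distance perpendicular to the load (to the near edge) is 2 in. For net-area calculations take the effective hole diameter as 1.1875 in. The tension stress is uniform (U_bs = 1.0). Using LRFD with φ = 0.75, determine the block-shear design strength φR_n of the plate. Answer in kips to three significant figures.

Shear plane L_v = 2.125 + 1·3.875 = 6 in; A_gv = 6 × 0.375 = 2.25 in².
A_nv = (6 − 1.5·1.1875) × 0.375 = 1.582 in².
A_nt = (2 − 0.5·1.1875) × 0.375 = 0.5273 in².
0.6 F_u A_nv = 61.7 kips; 0.6 F_y A_gv = 67.5 kips → shear rupture governs the shear term.
R_n = 61.7 + 1.0 × 65 × 0.5273 = 95.98 kips.
Design strength φR_n = 0.75 × 95.98 = 72 kips.

72 kips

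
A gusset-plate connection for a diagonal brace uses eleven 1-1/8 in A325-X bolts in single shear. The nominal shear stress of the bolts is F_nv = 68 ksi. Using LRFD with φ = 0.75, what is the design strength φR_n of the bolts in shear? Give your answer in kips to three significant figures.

558 kips

A_b = π × 1.125² / 4 = 0.994 in².
R_n = F_nv · A_b · n · n_s = 68 × 0.994 × 11 × 1 = 743.5 kips.
Design strength φR_n = 0.75 × 743.5 = 558 kips.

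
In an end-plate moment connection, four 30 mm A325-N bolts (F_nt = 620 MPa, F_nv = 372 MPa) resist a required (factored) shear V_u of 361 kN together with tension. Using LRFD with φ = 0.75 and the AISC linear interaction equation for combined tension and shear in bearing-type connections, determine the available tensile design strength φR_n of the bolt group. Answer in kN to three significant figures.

1110 kN

A_b = π·30²/4 = 706.9 mm²; f_rv = 361 × 1000 / (4 × 706.9) = 127.7 MPa.
F'_nt = 1.3 F_nt − (F_nt / φF_nv) f_rv = 1.3·620 − (620/(0.75·372))·127.7 = 522.3 MPa, capped at F_nt → F'_nt = 522.3 MPa.
R_n = F'_nt · A_b · n = 522.3 × 706.9 × 4 / 1000 = 1477 kN.
Design strength φR_n = 0.75 × 1477 = 1110 kN.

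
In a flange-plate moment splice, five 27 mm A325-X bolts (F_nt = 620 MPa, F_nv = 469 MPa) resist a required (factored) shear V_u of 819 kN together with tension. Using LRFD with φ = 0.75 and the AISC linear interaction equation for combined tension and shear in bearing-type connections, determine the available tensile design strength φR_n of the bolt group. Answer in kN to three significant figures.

648 kN

A_b = π·27²/4 = 572.6 mm²; f_rv = 819 × 1000 / (5 × 572.6) = 286.1 MPa.
F'_nt = 1.3 F_nt − (F_nt / φF_nv) f_rv = 1.3·620 − (620/(0.75·469))·286.1 = 301.7 MPa, capped at F_nt → F'_nt = 301.7 MPa.
R_n = F'_nt · A_b · n = 301.7 × 572.6 × 5 / 1000 = 863.8 kN.
Design strength φR_n = 0.75 × 863.8 = 648 kN.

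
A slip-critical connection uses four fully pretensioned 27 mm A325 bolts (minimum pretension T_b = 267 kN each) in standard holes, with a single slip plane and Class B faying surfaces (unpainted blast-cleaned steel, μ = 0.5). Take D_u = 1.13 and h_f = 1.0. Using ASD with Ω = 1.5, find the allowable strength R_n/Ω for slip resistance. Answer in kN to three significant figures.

R_n = μ · D_u · h_f · T_b · n_s · n_b = 0.5 × 1.13 × 1.0 × 267 × 1 × 4 = 603.4 kN.
Allowable strength R_n/Ω = 603.4 / 1.5 = 402 kN.

402 kN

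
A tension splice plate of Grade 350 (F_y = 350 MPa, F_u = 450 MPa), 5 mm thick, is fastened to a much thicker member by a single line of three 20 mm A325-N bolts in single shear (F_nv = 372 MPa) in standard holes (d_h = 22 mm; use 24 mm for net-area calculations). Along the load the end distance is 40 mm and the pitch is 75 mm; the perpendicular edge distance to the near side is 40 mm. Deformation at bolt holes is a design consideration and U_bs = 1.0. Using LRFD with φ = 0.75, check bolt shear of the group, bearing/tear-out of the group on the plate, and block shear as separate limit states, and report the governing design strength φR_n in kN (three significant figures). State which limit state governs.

179 kN (block shear governs)

Bolt shear: A_b = π·20²/4 = 314.2 mm²; R_n = 372 × 314.2 × 3 × 1 / 1000 = 350.6 kN → 0.75 × 350.6 = 263 kN.
Bearing: edge l_c = 29, r_n = 78.3 kN; interior l_c = 53, r_n = 108 kN; R_n = 78.3 + 2·108 = 294.3 kN → 221 kN.
Block shear: A_gv = 950, A_nv = 650, A_nt = 140 mm²; R_n = min(0.6F_uA_nv, 0.6F_yA_gv) + U_bs·F_u·A_nt = 238.5 kN → 179 kN.
Block shear governs: 179 kN.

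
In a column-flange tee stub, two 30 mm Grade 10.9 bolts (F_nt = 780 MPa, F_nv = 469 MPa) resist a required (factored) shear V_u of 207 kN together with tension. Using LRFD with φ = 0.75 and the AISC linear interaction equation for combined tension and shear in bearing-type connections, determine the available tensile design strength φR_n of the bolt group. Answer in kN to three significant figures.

A_b = π·30²/4 = 706.9 mm²; f_rv = 207 × 1000 / (2 × 706.9) = 146.4 MPa.
F'_nt = 1.3 F_nt − (F_nt / φF_nv) f_rv = 1.3·780 − (780/(0.75·469))·146.4 = 689.3 MPa, capped at F_nt → F'_nt = 689.3 MPa.
R_n = F'_nt · A_b · n = 689.3 × 706.9 × 2 / 1000 = 974.5 kN.
Design strength φR_n = 0.75 × 974.5 = 731 kN.

731 kN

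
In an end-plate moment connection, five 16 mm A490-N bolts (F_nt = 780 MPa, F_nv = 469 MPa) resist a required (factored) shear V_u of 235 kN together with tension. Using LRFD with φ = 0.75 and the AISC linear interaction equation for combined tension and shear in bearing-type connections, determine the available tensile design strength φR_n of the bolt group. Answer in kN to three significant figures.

A_b = π·16²/4 = 201.1 mm²; f_rv = 235 × 1000 / (5 × 201.1) = 233.8 MPa.
F'_nt = 1.3 F_nt − (F_nt / φF_nv) f_rv = 1.3·780 − (780/(0.75·469))·233.8 = 495.6 MPa, capped at F_nt → F'_nt = 495.6 MPa.
R_n = F'_nt · A_b · n = 495.6 × 201.1 × 5 / 1000 = 498.3 kN.
Design strength φR_n = 0.75 × 498.3 = 374 kN.

374 kN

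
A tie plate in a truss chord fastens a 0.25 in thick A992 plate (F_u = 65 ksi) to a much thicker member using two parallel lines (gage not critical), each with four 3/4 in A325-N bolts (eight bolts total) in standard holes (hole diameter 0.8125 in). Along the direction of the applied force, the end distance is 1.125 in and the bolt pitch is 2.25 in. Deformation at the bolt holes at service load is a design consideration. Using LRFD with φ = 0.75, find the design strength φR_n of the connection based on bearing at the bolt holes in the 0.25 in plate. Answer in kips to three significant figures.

Per bolt r_n = 1.2 l_c t F_u ≤ 2.4 d t F_u; upper limit = 2.4 × 0.75 × 0.25 × 65 = 29.25 kips.
Edge bolt: l_c = 1.125 − 0.8125/2 = 0.7188 in → 1.2 × 0.7188 × 0.25 × 65 = 14.02 → r_n = 14.02 kips.
Interior bolts: l_c = 2.25 − 0.8125 = 1.438 in → 1.2 × 1.438 × 0.25 × 65 = 28.03 → r_n = 28.03 kips.
R_n = 2 × 14.02 + 6 × 28.03 = 196.2 kips.
Design strength φR_n = 0.75 × 196.2 = 147 kips.

147 kips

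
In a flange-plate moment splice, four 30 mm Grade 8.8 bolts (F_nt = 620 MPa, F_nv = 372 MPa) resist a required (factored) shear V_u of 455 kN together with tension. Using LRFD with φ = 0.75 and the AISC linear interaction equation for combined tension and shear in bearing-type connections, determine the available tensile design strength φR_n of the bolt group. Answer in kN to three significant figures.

951 kN

A_b = π·30²/4 = 706.9 mm²; f_rv = 455 × 1000 / (4 × 706.9) = 160.9 MPa.
F'_nt = 1.3 F_nt − (F_nt / φF_nv) f_rv = 1.3·620 − (620/(0.75·372))·160.9 = 448.4 MPa, capped at F_nt → F'_nt = 448.4 MPa.
R_n = F'_nt · A_b · n = 448.4 × 706.9 × 4 / 1000 = 1268 kN.
Design strength φR_n = 0.75 × 1268 = 951 kN.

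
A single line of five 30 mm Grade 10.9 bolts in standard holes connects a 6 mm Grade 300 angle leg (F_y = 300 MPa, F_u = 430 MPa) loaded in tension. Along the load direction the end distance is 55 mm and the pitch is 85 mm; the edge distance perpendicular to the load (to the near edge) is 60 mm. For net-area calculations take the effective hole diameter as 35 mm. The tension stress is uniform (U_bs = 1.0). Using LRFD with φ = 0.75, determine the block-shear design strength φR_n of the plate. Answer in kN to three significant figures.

358 kN

Shear plane L_v = 55 + 4·85 = 395 mm; A_gv = 395 × 6 = 2370 mm².
A_nv = (395 − 4.5·35) × 6 = 1425 mm².
A_nt = (60 − 0.5·35) × 6 = 255 mm².
0.6 F_u A_nv = 367.7 kN; 0.6 F_y A_gv = 426.6 kN → shear rupture governs the shear term.
R_n = 367.7 + 1.0 × 430 × 255 / 1000 = 477.3 kN.
Design strength φR_n = 0.75 × 477.3 = 358 kN.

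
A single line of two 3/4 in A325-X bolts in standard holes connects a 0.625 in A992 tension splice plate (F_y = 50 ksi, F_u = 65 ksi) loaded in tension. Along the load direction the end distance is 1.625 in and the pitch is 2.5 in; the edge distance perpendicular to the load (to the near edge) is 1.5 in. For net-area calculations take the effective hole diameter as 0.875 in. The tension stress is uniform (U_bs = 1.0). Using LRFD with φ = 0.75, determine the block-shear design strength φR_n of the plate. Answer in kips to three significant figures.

83.8 kips

Shear plane L_v = 1.625 + 1·2.5 = 4.125 in; A_gv = 4.125 × 0.625 = 2.578 in².
A_nv = (4.125 − 1.5·0.875) × 0.625 = 1.758 in².
A_nt = (1.5 − 0.5·0.875) × 0.625 = 0.6641 in².
0.6 F_u A_nv = 68.55 kips; 0.6 F_y A_gv = 77.34 kips → shear rupture governs the shear term.
R_n = 68.55 + 1.0 × 65 × 0.6641 = 111.7 kips.
Design strength φR_n = 0.75 × 111.7 = 83.8 kips.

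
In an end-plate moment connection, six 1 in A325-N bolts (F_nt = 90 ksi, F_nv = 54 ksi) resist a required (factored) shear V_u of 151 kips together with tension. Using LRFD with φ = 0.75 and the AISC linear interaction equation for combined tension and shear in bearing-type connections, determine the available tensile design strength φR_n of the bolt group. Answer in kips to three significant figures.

A_b = π·1²/4 = 0.7854 in²; f_rv = 151 / (6 × 0.7854) = 32.04 ksi.
F'_nt = 1.3 F_nt − (F_nt / φF_nv) f_rv = 1.3·90 − (90/(0.75·54))·32.04 = 45.79 ksi, capped at F_nt → F'_nt = 45.79 ksi.
R_n = F'_nt · A_b · n = 45.79 × 0.7854 × 6 = 215.8 kips.
Design strength φR_n = 0.75 × 215.8 = 162 kips.

162 kips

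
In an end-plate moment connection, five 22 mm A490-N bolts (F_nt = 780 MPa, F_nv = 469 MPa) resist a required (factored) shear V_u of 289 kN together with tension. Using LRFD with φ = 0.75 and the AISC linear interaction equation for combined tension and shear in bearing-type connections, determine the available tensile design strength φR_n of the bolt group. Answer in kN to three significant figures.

965 kN

A_b = π·22²/4 = 380.1 mm²; f_rv = 289 × 1000 / (5 × 380.1) = 152.1 MPa.
F'_nt = 1.3 F_nt − (F_nt / φF_nv) f_rv = 1.3·780 − (780/(0.75·469))·152.1 = 676.8 MPa, capped at F_nt → F'_nt = 676.8 MPa.
R_n = F'_nt · A_b · n = 676.8 × 380.1 × 5 / 1000 = 1286 kN.
Design strength φR_n = 0.75 × 1286 = 965 kN.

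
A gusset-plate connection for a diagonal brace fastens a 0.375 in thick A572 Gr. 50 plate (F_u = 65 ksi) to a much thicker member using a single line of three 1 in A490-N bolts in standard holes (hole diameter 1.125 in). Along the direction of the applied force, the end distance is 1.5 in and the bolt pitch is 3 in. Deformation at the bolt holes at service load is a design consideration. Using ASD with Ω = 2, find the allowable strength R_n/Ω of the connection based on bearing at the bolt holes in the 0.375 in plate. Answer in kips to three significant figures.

Per bolt r_n = 1.2 l_c t F_u ≤ 2.4 d t F_u; upper limit = 2.4 × 1 × 0.375 × 65 = 58.5 kips.
Edge bolt: l_c = 1.5 − 1.125/2 = 0.9375 in → 1.2 × 0.9375 × 0.375 × 65 = 27.42 → r_n = 27.42 kips.
Interior bolts: l_c = 3 − 1.125 = 1.875 in → 1.2 × 1.875 × 0.375 × 65 = 54.84 → r_n = 54.84 kips.
R_n = 1 × 27.42 + 2 × 54.84 = 137.1 kips.
Allowable strength R_n/Ω = 137.1 / 2 = 68.6 kips.

68.6 kips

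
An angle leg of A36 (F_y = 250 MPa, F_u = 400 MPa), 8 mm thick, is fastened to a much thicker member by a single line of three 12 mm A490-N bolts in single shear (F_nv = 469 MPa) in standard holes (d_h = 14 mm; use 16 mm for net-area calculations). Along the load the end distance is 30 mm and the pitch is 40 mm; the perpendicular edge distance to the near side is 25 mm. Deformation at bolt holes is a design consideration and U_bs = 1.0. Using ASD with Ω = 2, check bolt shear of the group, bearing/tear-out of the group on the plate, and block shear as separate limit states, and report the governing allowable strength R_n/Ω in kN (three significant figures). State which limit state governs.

Bolt shear: A_b = π·12²/4 = 113.1 mm²; R_n = 469 × 113.1 × 3 × 1 / 1000 = 159.1 kN → 159.1 / 2 = 79.6 kN.
Bearing: edge l_c = 23, r_n = 88.32 kN; interior l_c = 26, r_n = 92.16 kN; R_n = 88.32 + 2·92.16 = 272.6 kN → 136 kN.
Block shear: A_gv = 880, A_nv = 560, A_nt = 136 mm²; R_n = min(0.6F_uA_nv, 0.6F_yA_gv) + U_bs·F_u·A_nt = 186.4 kN → 93.2 kN.
Bolt shear governs: 79.6 kN.

79.6 kN (bolt shear governs)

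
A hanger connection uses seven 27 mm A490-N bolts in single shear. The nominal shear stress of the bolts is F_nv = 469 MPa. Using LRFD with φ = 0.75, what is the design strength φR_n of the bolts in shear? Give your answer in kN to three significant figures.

1410 kN

A_b = π × 27² / 4 = 572.6 mm².
R_n = F_nv · A_b · n · n_s = 469 × 572.6 × 7 × 1 / 1000 = 1880 kN.
Design strength φR_n = 0.75 × 1880 = 1410 kN.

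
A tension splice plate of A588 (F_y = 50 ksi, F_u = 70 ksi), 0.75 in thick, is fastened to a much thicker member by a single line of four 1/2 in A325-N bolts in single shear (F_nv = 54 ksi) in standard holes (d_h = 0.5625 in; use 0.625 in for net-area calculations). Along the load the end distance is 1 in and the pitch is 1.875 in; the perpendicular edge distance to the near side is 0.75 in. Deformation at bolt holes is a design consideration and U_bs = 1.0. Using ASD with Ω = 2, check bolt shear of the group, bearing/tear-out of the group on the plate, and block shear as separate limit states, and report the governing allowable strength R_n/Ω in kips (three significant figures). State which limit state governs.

21.2 kips (bolt shear governs)

Bolt shear: A_b = π·0.5²/4 = 0.1963 in²; R_n = 54 × 0.1963 × 4 × 1 = 42.41 kips → 42.41 / 2 = 21.2 kips.
Bearing: edge l_c = 0.7188, r_n = 45.28 kips; interior l_c = 1.312, r_n = 63 kips; R_n = 45.28 + 3·63 = 234.3 kips → 117 kips.
Block shear: A_gv = 4.969, A_nv = 3.328, A_nt = 0.3281 in²; R_n = min(0.6F_uA_nv, 0.6F_yA_gv) + U_bs·F_u·A_nt = 162.8 kips → 81.4 kips.
Bolt shear governs: 21.2 kips.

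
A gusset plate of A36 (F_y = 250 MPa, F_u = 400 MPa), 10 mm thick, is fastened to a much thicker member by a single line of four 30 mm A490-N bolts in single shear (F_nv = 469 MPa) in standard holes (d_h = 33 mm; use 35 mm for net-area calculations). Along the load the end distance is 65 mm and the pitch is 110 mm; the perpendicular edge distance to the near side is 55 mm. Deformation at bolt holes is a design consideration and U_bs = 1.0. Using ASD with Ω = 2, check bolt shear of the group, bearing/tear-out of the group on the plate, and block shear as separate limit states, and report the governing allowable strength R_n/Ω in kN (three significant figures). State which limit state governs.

371 kN (block shear governs)

Bolt shear: A_b = π·30²/4 = 706.9 mm²; R_n = 469 × 706.9 × 4 × 1 / 1000 = 1326 kN → 1326 / 2 = 663 kN.
Bearing: edge l_c = 48.5, r_n = 232.8 kN; interior l_c = 77, r_n = 288 kN; R_n = 232.8 + 3·288 = 1097 kN → 548 kN.
Block shear: A_gv = 3950, A_nv = 2725, A_nt = 375 mm²; R_n = min(0.6F_uA_nv, 0.6F_yA_gv) + U_bs·F_u·A_nt = 742.5 kN → 371 kN.
Block shear governs: 371 kN.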